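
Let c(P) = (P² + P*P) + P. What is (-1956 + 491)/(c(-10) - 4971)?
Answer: 1465/4781 ≈ 0.30642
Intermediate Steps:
c(P) = P + 2*P² (c(P) = (P² + P²) + P = 2*P² + P = P + 2*P²)
(-1956 + 491)/(c(-10) - 4971) = (-1956 + 491)/(-10*(1 + 2*(-10)) - 4971) = -1465/(-10*(1 - 20) - 4971) = -1465/(-10*(-19) - 4971) = -1465/(190 - 4971) = -1465/(-4781) = -1465*(-1/4781) = 1465/4781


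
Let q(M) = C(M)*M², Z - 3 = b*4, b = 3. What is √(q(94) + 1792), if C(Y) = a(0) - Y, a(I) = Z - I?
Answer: 2*I*√174063 ≈ 834.42*I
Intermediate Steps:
Z = 15 (Z = 3 + 3*4 = 3 + 12 = 15)
a(I) = 15 - I
C(Y) = 15 - Y (C(Y) = (15 - 1*0) - Y = (15 + 0) - Y = 15 - Y)
q(M) = M²*(15 - M) (q(M) = (15 - M)*M² = M²*(15 - M))
√(q(94) + 1792) = √(94²*(15 - 1*94) + 1792) = √(8836*(15 - 94) + 1792) = √(8836*(-79) + 1792) = √(-698044 + 1792) = √(-696252) = 2*I*√174063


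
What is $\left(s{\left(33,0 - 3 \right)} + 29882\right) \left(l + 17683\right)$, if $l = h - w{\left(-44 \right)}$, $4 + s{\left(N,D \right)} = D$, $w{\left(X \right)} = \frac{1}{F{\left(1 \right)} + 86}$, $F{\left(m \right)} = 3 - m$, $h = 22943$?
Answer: $\frac{106805724125}{88} \approx 1.2137 \cdot 10^{9}$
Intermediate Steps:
$w{\left(X \right)} = \frac{1}{88}$ ($w{\left(X \right)} = \frac{1}{\left(3 - 1\right) + 86} = \frac{1}{2 + 86} = \frac{1}{88}$)
$s{\left(N,D \right)} = -4 + D$
$l = \frac{2018983}{88}$ ($l = 22943 - \frac{1}{88} = \frac{2018983}{88} \approx 22943.0$)
$\left(s{\left(33,0 - 3 \right)} + 29882\right) \left(l + 17683\right) = \left(\left(-4 + \left(0 - 3\right)\right) + 29882\right) \left(\frac{2018983}{88} + 17683\right) = \left(\left(-4 + \left(0 - 3\right)\right) + 29882\right) \frac{3575087}{88} = \left(\left(-4 - 3\right) + 29882\right) \frac{3575087}{88} = \left(-7 + 29882\right) \frac{3575087}{88} = 29875 \cdot \frac{3575087}{88} = \frac{106805724125}{88}$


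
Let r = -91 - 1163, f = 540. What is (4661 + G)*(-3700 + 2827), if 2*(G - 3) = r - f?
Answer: -3288591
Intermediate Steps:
r = -1254
G = -894 (G = 3 + (-1254 - 1*540)/2 = 3 + (-1254 - 540)/2 = 3 + (½)*(-1794) = 3 - 897 = -894)
(4661 + G)*(-3700 + 2827) = (4661 - 894)*(-3700 + 2827) = 3767*(-873) = -3288591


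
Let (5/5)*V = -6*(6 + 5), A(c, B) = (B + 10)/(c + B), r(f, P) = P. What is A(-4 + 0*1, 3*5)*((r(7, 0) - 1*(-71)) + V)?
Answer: 125/11 ≈ 11.364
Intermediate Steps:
A(c, B) = (10 + B)/(B + c)
V = -66 (V = -6*(6 + 5) = -6*11 = -66)
A(-4 + 0*1, 3*5)*((r(7, 0) - 1*(-71)) + V) = ((10 + 3*5)/(3*5 + (-4 + 0*1)))*((0 - 1*(-71)) - 66) = ((10 + 15)/(15 + (-4 + 0)))*((0 + 71) - 66) = (25/(15 - 4))*(71 - 66) = (25/11)*5 = 125/11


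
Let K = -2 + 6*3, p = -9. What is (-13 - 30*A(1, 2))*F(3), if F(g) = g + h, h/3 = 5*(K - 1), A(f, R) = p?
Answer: 58596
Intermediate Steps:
K = 16 (K = -2 + 18 = 16)
A(f, R) = -9
h = 225 (h = 3*(5*(16 - 1)) = 3*(5*15) = 3*75 = 225)
F(g) = 225 + g (F(g) = g + 225 = 225 + g)
(-13 - 30*A(1, 2))*F(3) = (-13 - 30*(-9))*(225 + 3) = (-13 + 270)*228 = 257*228 = 58596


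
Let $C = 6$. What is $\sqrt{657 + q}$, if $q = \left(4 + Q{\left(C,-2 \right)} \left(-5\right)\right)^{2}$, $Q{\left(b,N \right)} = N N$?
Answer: $\sqrt{913} \approx 30.216$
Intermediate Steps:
$Q{\left(b,N \right)} = N^{2}$
$q = 256$ ($q = \left(4 + \left(-2\right)^{2} \left(-5\right)\right)^{2} = \left(4 + 4 \left(-5\right)\right)^{2} = \left(4 - 20\right)^{2} = \left(-16\right)^{2} = 256$)
$\sqrt{657 + q} = \sqrt{657 + 256} = \sqrt{913}$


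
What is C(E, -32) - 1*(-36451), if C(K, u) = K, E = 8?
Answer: 36459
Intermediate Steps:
C(E, -32) - 1*(-36451) = 8 - 1*(-36451) = 8 + 36451 = 36459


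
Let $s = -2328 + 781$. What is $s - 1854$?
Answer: $-3401$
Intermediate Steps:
$s = -1547$
$s - 1854 = -1547 - 1854 = -3401$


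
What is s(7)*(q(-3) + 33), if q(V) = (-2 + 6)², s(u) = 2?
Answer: 98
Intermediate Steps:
q(V) = 16 (q(V) = 4² = 16)
s(7)*(q(-3) + 33) = 2*(16 + 33) = 2*49 = 98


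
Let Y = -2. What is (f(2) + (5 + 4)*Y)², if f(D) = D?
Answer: 256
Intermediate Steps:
(f(2) + (5 + 4)*Y)² = (2 + (5 + 4)*(-2))² = (2 + 9*(-2))² = (2 - 18)² = (-16)² = 256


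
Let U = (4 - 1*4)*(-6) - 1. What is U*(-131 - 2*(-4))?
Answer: 123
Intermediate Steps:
U = -1 (U = (4 - 4)*(-6) - 1 = 0*(-6) - 1 = 0 - 1 = -1)
U*(-131 - 2*(-4)) = -(-131 - 2*(-4)) = -(-131 + 8) = -1*(-123) = 123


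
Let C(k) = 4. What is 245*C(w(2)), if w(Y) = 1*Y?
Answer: 980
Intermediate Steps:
w(Y) = Y
245*C(w(2)) = 245*4 = 980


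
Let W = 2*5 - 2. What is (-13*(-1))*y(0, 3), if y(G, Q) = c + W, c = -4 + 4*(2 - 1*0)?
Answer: 156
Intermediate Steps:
W = 8 (W = 10 - 2 = 8)
c = 4 (c = -4 + 4*(2 + 0) = -4 + 4*2 = -4 + 8 = 4)
y(G, Q) = 12 (y(G, Q) = 4 + 8 = 12)
(-13*(-1))*y(0, 3) = -13*(-1)*12 = 13*12 = 156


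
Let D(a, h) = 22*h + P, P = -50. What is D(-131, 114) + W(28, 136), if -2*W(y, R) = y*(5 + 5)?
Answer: 2318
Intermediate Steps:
W(y, R) = -5*y (W(y, R) = -y*(5 + 5)/2 = -y*10/2 = -5*y)
D(a, h) = -50 + 22*h (D(a, h) = 22*h - 50 = -50 + 22*h)
D(-131, 114) + W(28, 136) = (-50 + 22*114) - 5*28 = (-50 + 2508) - 140 = 2458 - 140 = 2318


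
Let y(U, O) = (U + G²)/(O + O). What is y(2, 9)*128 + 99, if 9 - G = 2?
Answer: 1385/3 ≈ 461.67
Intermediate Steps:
G = 7 (G = 9 - 1*2 = 9 - 2 = 7)
y(U, O) = (49 + U)/(2*O) (y(U, O) = (U + 7²)/(O + O) = (U + 49)/((2*O)) = (49 + U)*(1/(2*O)) = (49 + U)/(2*O))
y(2, 9)*128 + 99 = ((½)*(49 + 2)/9)*128 + 99 = ((½)*(⅑)*51)*128 + 99 = (17/6)*128 + 99 = 1088/3 + 99 = 1385/3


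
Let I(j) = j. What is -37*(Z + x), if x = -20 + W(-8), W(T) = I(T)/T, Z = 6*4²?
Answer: -2849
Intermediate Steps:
Z = 96 (Z = 6*16 = 96)
W(T) = 1 (W(T) = T/T = 1)
x = -19 (x = -20 + 1 = -19)
-37*(Z + x) = -37*(96 - 19) = -37*77 = -2849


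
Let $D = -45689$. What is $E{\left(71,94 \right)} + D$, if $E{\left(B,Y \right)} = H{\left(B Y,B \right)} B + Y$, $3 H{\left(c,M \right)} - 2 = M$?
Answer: $- \frac{131602}{3} \approx -43867.0$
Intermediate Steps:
$H{\left(c,M \right)} = \frac{2}{3} + \frac{M}{3}$
$E{\left(B,Y \right)} = Y + B \left(\frac{2}{3} + \frac{B}{3}\right)$ ($E{\left(B,Y \right)} = \left(\frac{2}{3} + \frac{B}{3}\right) B + Y = B \left(\frac{2}{3} + \frac{B}{3}\right) + Y = Y + B \left(\frac{2}{3} + \frac{B}{3}\right)$)
$E{\left(71,94 \right)} + D = \left(94 + \frac{1}{3} \cdot 71 \left(2 + 71\right)\right) - 45689 = \left(94 + \frac{1}{3} \cdot 71 \cdot 73\right) - 45689 = \left(94 + \frac{5183}{3}\right) - 45689 = \frac{5465}{3} - 45689 = - \frac{131602}{3}$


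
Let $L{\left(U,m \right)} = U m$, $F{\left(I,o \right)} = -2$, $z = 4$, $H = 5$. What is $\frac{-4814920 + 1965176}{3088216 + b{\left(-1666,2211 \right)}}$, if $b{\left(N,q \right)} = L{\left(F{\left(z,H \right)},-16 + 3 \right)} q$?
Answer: $- \frac{1424872}{1572851} \approx -0.90592$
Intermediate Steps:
$b{\left(N,q \right)} = 26 q$ ($b{\left(N,q \right)} = - 2 \left(-16 + 3\right) q = \left(-2\right) \left(-13\right) q = 26 q$)
$\frac{-4814920 + 1965176}{3088216 + b{\left(-1666,2211 \right)}} = \frac{-4814920 + 1965176}{3088216 + 26 \cdot 2211} = - \frac{2849744}{3088216 + 57486} = - \frac{2849744}{3145702} = \left(-2849744\right) \frac{1}{3145702} = - \frac{1424872}{1572851}$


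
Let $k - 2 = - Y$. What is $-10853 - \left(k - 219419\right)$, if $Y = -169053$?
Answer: $39511$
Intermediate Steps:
$k = 169055$ ($k = 2 - -169053 = 2 + 169053 = 169055$)
$-10853 - \left(k - 219419\right) = -10853 - \left(169055 - 219419\right) = -10853 - -50364 = -10853 + 50364 = 39511$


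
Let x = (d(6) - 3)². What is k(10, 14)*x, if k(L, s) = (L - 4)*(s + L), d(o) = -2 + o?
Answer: 144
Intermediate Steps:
x = 1 (x = ((-2 + 6) - 3)² = (4 - 3)² = 1² = 1)
k(L, s) = (-4 + L)*(L + s)
k(10, 14)*x = (10² - 4*10 - 4*14 + 10*14)*1 = (100 - 40 - 56 + 140)*1 = 144*1 = 144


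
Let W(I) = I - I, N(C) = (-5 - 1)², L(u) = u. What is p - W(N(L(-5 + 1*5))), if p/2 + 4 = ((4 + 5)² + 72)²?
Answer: 46810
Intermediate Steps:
N(C) = 36 (N(C) = (-6)² = 36)
p = 46810 (p = -8 + 2*((4 + 5)² + 72)² = -8 + 2*(9² + 72)² = -8 + 2*(81 + 72)² = -8 + 2*153² = -8 + 2*23409 = -8 + 46818 = 46810)
W(I) = 0
p - W(N(L(-5 + 1*5))) = 46810 - 1*0 = 46810 + 0 = 46810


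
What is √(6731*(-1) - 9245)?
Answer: 2*I*√3994 ≈ 126.4*I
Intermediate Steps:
√(6731*(-1) - 9245) = √(-6731 - 9245) = √(-15976) = 2*I*√3994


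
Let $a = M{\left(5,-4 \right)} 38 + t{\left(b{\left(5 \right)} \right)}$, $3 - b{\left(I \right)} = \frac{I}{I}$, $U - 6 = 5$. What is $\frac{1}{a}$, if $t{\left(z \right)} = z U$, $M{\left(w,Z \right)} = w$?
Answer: $\frac{1}{212} \approx 0.004717$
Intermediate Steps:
$U = 11$ ($U = 6 + 5 = 11$)
$b{\left(I \right)} = 2$ ($b{\left(I \right)} = 3 - \frac{I}{I} = 3 - 1 = 2$)
$t{\left(z \right)} = 11 z$ ($t{\left(z \right)} = z 11 = 11 z$)
$a = 212$ ($a = 5 \cdot 38 + 11 \cdot 2 = 190 + 22 = 212$)
$\frac{1}{a} = \frac{1}{212}$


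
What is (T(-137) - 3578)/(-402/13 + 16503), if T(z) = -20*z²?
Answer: -4926454/214137 ≈ -23.006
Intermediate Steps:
(T(-137) - 3578)/(-402/13 + 16503) = (-20*(-137)² - 3578)/(-402/13 + 16503) = (-20*18769 - 3578)/(-402*1/13 + 16503) = (-375380 - 3578)/(-402/13 + 16503) = -378958/214137/13 = -378958*13/214137 = -4926454/214137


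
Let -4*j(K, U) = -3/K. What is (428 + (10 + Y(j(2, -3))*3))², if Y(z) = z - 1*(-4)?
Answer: 13024881/64 ≈ 2.0351e+5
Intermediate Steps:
j(K, U) = 3/(4*K) (j(K, U) = -(-3)/(4*K) = 3/(4*K))
Y(z) = 4 + z (Y(z) = z + 4 = 4 + z)
(428 + (10 + Y(j(2, -3))*3))² = (428 + (10 + (4 + (¾)/2)*3))² = (428 + (10 + (4 + (¾)*(½))*3))² = (428 + (10 + (4 + 3/8)*3))² = (428 + (10 + (35/8)*3))² = (428 + (10 + 105/8))² = (428 + 185/8)² = (3609/8)² = 13024881/64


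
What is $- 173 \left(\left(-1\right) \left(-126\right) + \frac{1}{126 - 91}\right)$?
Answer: $- \frac{763103}{35} \approx -21803.0$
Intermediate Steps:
$- 173 \left(\left(-1\right) \left(-126\right) + \frac{1}{126 - 91}\right) = - 173 \left(126 + \frac{1}{35}\right) = \left(-173\right) \frac{4411}{35} = - \frac{763103}{35}$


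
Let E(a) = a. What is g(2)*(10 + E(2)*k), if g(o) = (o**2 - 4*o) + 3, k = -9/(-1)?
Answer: -28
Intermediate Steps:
k = 9 (k = -9*(-1) = 9)
g(o) = 3 + o**2 - 4*o
g(2)*(10 + E(2)*k) = (3 + 2**2 - 4*2)*(10 + 2*9) = (3 + 4 - 8)*(10 + 18) = -1*28 = -28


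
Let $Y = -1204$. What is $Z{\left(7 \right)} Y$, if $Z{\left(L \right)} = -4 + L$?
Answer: $-3612$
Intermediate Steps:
$Z{\left(7 \right)} Y = \left(-4 + 7\right) \left(-1204\right) = 3 \left(-1204\right) = -3612$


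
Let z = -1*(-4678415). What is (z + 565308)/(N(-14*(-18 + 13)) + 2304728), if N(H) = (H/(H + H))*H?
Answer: 5243723/2304763 ≈ 2.2752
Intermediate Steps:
z = 4678415
N(H) = H/2 (N(H) = (H/((2*H)))*H = ((1/(2*H))*H)*H = H/2)
(z + 565308)/(N(-14*(-18 + 13)) + 2304728) = (4678415 + 565308)/((-14*(-18 + 13))/2 + 2304728) = 5243723/((-14*(-5))/2 + 2304728) = 5243723/((1/2)*70 + 2304728) = 5243723/(35 + 2304728) = 5243723/2304763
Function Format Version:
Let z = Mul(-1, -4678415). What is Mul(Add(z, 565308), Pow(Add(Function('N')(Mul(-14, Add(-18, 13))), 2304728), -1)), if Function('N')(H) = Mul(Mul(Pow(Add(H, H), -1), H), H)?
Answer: Rational(5243723, 2304763) ≈ 2.2752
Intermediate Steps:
z = 4678415
Function('N')(H) = Mul(Rational(1, 2), H) (Function('N')(H) = Mul(Mul(Pow(Mul(2, H), -1), H), H) = Mul(Mul(Mul(Rational(1, 2), Pow(H, -1)), H), H) = Mul(Rational(1, 2), H))
Mul(Add(z, 565308), Pow(Add(Function('N')(Mul(-14, Add(-18, 13))), 2304728), -1)) = Mul(Add(4678415, 565308), Pow(Add(Mul(Rational(1, 2), Mul(-14, Add(-18, 13))), 2304728), -1)) = Mul(5243723, Pow(Add(Mul(Rational(1, 2), Mul(-14, -5)), 2304728), -1)) = Mul(5243723, Pow(Add(Mul(Rational(1, 2), 70), 2304728), -1)) = Mul(5243723, Pow(Add(35, 2304728), -1)) = Mul(5243723, Pow(2304763, -1)) = Mul(5243723, Rational(1, 2304763)) = Rational(5243723, 2304763)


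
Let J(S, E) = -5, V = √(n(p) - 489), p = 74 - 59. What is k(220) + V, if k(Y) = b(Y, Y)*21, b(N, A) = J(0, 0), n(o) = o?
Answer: -105 + I*√474 ≈ -105.0 + 21.772*I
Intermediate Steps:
p = 15
V = I*√474 (V = √(15 - 489) = √(-474) = I*√474 ≈ 21.772*I)
b(N, A) = -5
k(Y) = -105 (k(Y) = -5*21 = -105)
k(220) + V = -105 + I*√474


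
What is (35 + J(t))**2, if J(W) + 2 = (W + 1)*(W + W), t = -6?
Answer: 8649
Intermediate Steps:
J(W) = -2 + 2*W*(1 + W) (J(W) = -2 + (W + 1)*(W + W) = -2 + (1 + W)*(2*W) = -2 + 2*W*(1 + W))
(35 + J(t))**2 = (35 + (-2 + 2*(-6) + 2*(-6)**2))**2 = (35 + (-2 - 12 + 2*36))**2 = (35 + (-2 - 12 + 72))**2 = (35 + 58)**2 = 93**2 = 8649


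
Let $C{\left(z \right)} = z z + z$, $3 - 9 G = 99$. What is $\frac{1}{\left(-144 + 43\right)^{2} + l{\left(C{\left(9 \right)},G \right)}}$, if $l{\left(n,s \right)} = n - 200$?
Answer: $\frac{1}{10091} \approx 9.9098 \cdot 10^{-5}$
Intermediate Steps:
$G = - \frac{32}{3}$ ($G = \frac{1}{3} - 11 = - \frac{32}{3} \approx -10.667$)
$C{\left(z \right)} = z + z^{2}$ ($C{\left(z \right)} = z^{2} + z = z + z^{2}$)
$l{\left(n,s \right)} = -200 + n$
$\frac{1}{\left(-144 + 43\right)^{2} + l{\left(C{\left(9 \right)},G \right)}} = \frac{1}{\left(-144 + 43\right)^{2} - \left(200 - 9 \left(1 + 9\right)\right)} = \frac{1}{\left(-101\right)^{2} + \left(-200 + 9 \cdot 10\right)} = \frac{1}{10201 + \left(-200 + 90\right)} = \frac{1}{10201 - 110} = \frac{1}{10091}$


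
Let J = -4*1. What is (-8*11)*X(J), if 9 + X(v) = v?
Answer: 1144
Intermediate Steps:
J = -4
X(v) = -9 + v
(-8*11)*X(J) = (-8*11)*(-9 - 4) = -88*(-13) = 1144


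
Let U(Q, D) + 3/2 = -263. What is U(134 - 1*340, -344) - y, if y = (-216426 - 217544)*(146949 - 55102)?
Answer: 79717684651/2 ≈ 3.9859e+10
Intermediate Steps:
U(Q, D) = -529/2 (U(Q, D) = -3/2 - 263 = -529/2)
y = -39858842590 (y = -433970*91847 = -39858842590)
U(134 - 1*340, -344) - y = -529/2 - 1*(-39858842590) = -529/2 + 39858842590 = 79717684651/2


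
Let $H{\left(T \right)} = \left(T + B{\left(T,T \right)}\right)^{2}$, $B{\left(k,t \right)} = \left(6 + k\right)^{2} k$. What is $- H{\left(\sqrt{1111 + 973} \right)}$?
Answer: $-10000567908 - 212167872 \sqrt{521} \approx -1.4843 \cdot 10^{10}$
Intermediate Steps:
$B{\left(k,t \right)} = k \left(6 + k\right)^{2}$
$H{\left(T \right)} = \left(T + T \left(6 + T\right)^{2}\right)^{2}$
$- H{\left(\sqrt{1111 + 973} \right)} = - \left(\sqrt{1111 + 973}\right)^{2} \left(1 + \left(6 + \sqrt{1111 + 973}\right)^{2}\right)^{2} = - \left(\sqrt{2084}\right)^{2} \left(1 + \left(6 + \sqrt{2084}\right)^{2}\right)^{2} = - \left(2 \sqrt{521}\right)^{2} \left(1 + \left(6 + 2 \sqrt{521}\right)^{2}\right)^{2} = - 2084 \left(1 + \left(6 + 2 \sqrt{521}\right)^{2}\right)^{2}$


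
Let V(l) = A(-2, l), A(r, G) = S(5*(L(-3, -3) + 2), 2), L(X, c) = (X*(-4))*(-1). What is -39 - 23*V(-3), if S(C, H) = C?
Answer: 1111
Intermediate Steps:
L(X, c) = 4*X (L(X, c) = -4*X*(-1) = 4*X)
A(r, G) = -50 (A(r, G) = 5*(4*(-3) + 2) = 5*(-12 + 2) = 5*(-10) = -50)
V(l) = -50
-39 - 23*V(-3) = -39 - 23*(-50) = -39 + 1150 = 1111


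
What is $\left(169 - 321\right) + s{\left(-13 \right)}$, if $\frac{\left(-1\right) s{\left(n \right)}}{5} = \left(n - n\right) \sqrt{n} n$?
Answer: $-152$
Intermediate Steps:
$s{\left(n \right)} = 0$ ($s{\left(n \right)} = - 5 \left(n - n\right) \sqrt{n} n = - 5 \cdot 0 \sqrt{n} n = - 5 \cdot 0 n = \left(-5\right) 0 = 0$)
$\left(169 - 321\right) + s{\left(-13 \right)} = \left(169 - 321\right) + 0 = -152 + 0 = -152$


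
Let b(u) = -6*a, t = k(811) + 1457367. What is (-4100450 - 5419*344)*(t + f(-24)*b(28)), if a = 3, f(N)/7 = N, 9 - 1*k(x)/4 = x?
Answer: -8691493321238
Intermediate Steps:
k(x) = 36 - 4*x
f(N) = 7*N
t = 1454159 (t = (36 - 4*811) + 1457367 = (36 - 3244) + 1457367 = -3208 + 1457367 = 1454159)
b(u) = -18 (b(u) = -6*3 = -18)
(-4100450 - 5419*344)*(t + f(-24)*b(28)) = (-4100450 - 5419*344)*(1454159 + (7*(-24))*(-18)) = (-4100450 - 1864136)*(1454159 - 168*(-18)) = -5964586*(1454159 + 3024) = -5964586*1457183 = -8691493321238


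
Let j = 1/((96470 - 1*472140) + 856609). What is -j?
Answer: -1/480939 ≈ -2.0793e-6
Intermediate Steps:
j = 1/480939 (j = 1/((96470 - 472140) + 856609) = 1/(-375670 + 856609) = 1/480939 ≈ 2.0793e-6)
-j = -1*1/480939 = -1/480939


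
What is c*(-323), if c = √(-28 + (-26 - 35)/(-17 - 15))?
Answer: -323*I*√1670/8 ≈ -1649.9*I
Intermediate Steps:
c = I*√1670/8 (c = √(-28 - 61/(-32)) = √(-28 - 61*(-1/32)) = √(-28 + 61/32) = √(-835/32) = I*√1670/8 ≈ 5.1082*I)
c*(-323) = (I*√1670/8)*(-323) = -323*I*√1670/8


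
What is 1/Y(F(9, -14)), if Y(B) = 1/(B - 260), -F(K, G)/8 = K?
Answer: -332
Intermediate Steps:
F(K, G) = -8*K
Y(B) = 1/(-260 + B)
1/Y(F(9, -14)) = 1/(1/(-260 - 8*9)) = 1/(1/(-260 - 72)) = 1/(1/(-332)) = 1/(-1/332) = -332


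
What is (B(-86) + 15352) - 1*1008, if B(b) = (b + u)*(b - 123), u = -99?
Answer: 53009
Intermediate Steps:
B(b) = (-123 + b)*(-99 + b) (B(b) = (b - 99)*(b - 123) = (-99 + b)*(-123 + b) = (-123 + b)*(-99 + b))
(B(-86) + 15352) - 1*1008 = ((12177 + (-86)² - 222*(-86)) + 15352) - 1*1008 = ((12177 + 7396 + 19092) + 15352) - 1008 = (38665 + 15352) - 1008 = 54017 - 1008 = 53009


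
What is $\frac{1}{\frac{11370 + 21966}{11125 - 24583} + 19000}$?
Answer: $\frac{2243}{42611444} \approx 5.2638 \cdot 10^{-5}$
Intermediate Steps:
$\frac{1}{\frac{11370 + 21966}{11125 - 24583} + 19000} = \frac{1}{\frac{33336}{-13458} + 19000} = \frac{1}{33336 \left(- \frac{1}{13458}\right) + 19000} = \frac{1}{- \frac{5556}{2243} + 19000} = \frac{1}{\frac{42611444}{2243}} = \frac{2243}{42611444}$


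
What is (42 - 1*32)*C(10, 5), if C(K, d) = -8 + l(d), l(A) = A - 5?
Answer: -80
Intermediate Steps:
l(A) = -5 + A
C(K, d) = -13 + d (C(K, d) = -8 + (-5 + d) = -13 + d)
(42 - 1*32)*C(10, 5) = (42 - 1*32)*(-13 + 5) = (42 - 32)*(-8) = 10*(-8) = -80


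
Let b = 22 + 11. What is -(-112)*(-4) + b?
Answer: -415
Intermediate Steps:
b = 33
-(-112)*(-4) + b = -(-112)*(-4) + 33 = -28*16 + 33 = -448 + 33 = -415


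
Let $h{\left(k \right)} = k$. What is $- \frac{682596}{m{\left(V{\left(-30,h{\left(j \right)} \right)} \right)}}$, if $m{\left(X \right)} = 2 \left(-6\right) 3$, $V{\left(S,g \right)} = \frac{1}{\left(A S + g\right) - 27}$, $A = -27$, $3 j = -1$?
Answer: $18961$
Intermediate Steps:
$j = - \frac{1}{3}$ ($j = \frac{1}{3} \left(-1\right) = - \frac{1}{3} \approx -0.33333$)
$V{\left(S,g \right)} = \frac{1}{-27 + g - 27 S}$ ($V{\left(S,g \right)} = \frac{1}{\left(- 27 S + g\right) - 27} = \frac{1}{\left(g - 27 S\right) - 27} = \frac{1}{-27 + g - 27 S}$)
$m{\left(X \right)} = -36$ ($m{\left(X \right)} = \left(-12\right) 3 = -36$)
$- \frac{682596}{m{\left(V{\left(-30,h{\left(j \right)} \right)} \right)}} = - \frac{682596}{-36} = \left(-682596\right) \left(- \frac{1}{36}\right) = 18961$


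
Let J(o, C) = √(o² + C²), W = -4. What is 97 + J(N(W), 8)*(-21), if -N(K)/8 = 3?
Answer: 97 - 168*√10 ≈ -434.26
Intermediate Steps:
N(K) = -24 (N(K) = -8*3 = -24)
J(o, C) = √(C² + o²)
97 + J(N(W), 8)*(-21) = 97 + √(8² + (-24)²)*(-21) = 97 + √(64 + 576)*(-21) = 97 + √640*(-21) = 97 + (8*√10)*(-21) = 97 - 168*√10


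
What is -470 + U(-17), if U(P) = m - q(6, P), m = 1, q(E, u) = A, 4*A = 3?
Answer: -1879/4 ≈ -469.75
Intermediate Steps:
A = ¾ (A = (¼)*3 = ¾ ≈ 0.75000)
q(E, u) = ¾
U(P) = ¼ (U(P) = 1 - 1*¾ = 1 - ¾ = ¼)
-470 + U(-17) = -470 + ¼ = -1879/4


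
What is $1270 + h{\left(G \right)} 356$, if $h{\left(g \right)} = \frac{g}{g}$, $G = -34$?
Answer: $1626$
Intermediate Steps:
$h{\left(g \right)} = 1$
$1270 + h{\left(G \right)} 356 = 1270 + 1 \cdot 356 = 1270 + 356 = 1626$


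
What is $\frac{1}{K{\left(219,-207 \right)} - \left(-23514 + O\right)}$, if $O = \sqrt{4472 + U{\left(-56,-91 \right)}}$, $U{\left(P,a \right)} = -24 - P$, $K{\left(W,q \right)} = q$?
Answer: $\frac{23307}{543211745} + \frac{2 \sqrt{1126}}{543211745} \approx 4.3029 \cdot 10^{-5}$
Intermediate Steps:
$O = 2 \sqrt{1126}$ ($O = \sqrt{4472 - -32} = \sqrt{4472 + \left(-24 + 56\right)} = \sqrt{4472 + 32} = \sqrt{4504} = 2 \sqrt{1126} \approx 67.112$)
$\frac{1}{K{\left(219,-207 \right)} - \left(-23514 + O\right)} = \frac{1}{-207 + \left(23514 - 2 \sqrt{1126}\right)} = \frac{1}{23307 - 2 \sqrt{1126}}$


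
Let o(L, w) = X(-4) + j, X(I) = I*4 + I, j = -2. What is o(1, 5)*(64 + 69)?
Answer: -2926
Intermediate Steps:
X(I) = 5*I (X(I) = 4*I + I = 5*I)
o(L, w) = -22 (o(L, w) = 5*(-4) - 2 = -20 - 2 = -22)
o(1, 5)*(64 + 69) = -22*(64 + 69) = -22*133 = -2926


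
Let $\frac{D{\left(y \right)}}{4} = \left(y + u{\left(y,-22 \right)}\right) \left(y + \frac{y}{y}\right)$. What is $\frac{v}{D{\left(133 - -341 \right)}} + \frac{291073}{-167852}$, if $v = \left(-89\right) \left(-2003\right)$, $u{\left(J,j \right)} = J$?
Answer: $- \frac{4261708751}{2606336400} \approx -1.6351$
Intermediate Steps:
$v = 178267$
$D{\left(y \right)} = 8 y \left(1 + y\right)$ ($D{\left(y \right)} = 4 \left(y + y\right) \left(y + \frac{y}{y}\right) = 4 \cdot 2 y \left(y + 1\right) = 4 \cdot 2 y \left(1 + y\right) = 8 y \left(1 + y\right)$)
$\frac{v}{D{\left(133 - -341 \right)}} + \frac{291073}{-167852} = \frac{178267}{8 \left(133 - -341\right) \left(1 + \left(133 - -341\right)\right)} + \frac{291073}{-167852} = \frac{178267}{8 \left(133 + 341\right) \left(1 + \left(133 + 341\right)\right)} + 291073 \left(- \frac{1}{167852}\right) = \frac{178267}{8 \cdot 474 \left(1 + 474\right)} - \frac{10037}{5788} = \frac{178267}{8 \cdot 474 \cdot 475} - \frac{10037}{5788} = \frac{178267}{1801200} - \frac{10037}{5788} = - \frac{4261708751}{2606336400}$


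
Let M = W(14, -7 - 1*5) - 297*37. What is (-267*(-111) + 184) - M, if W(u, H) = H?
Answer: 40822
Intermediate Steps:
M = -11001 (M = (-7 - 1*5) - 297*37 = (-7 - 5) - 10989 = -12 - 10989 = -11001)
(-267*(-111) + 184) - M = (-267*(-111) + 184) - 1*(-11001) = (29637 + 184) + 11001 = 29821 + 11001 = 40822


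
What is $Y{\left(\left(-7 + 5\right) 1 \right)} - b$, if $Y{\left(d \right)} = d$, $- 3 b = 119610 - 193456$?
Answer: $- \frac{73852}{3} \approx -24617.0$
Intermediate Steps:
$b = \frac{73846}{3}$ ($b = - \frac{119610 - 193456}{3} = \left(- \frac{1}{3}\right) \left(-73846\right) = \frac{73846}{3} \approx 24615.0$)
$Y{\left(\left(-7 + 5\right) 1 \right)} - b = \left(-7 + 5\right) 1 - \frac{73846}{3} = \left(-2\right) 1 - \frac{73846}{3} = -2 - \frac{73846}{3} = - \frac{73852}{3}$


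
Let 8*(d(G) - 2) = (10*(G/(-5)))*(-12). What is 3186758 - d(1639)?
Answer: 3181839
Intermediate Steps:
d(G) = 2 + 3*G (d(G) = 2 + ((10*(G/(-5)))*(-12))/8 = 2 + ((10*(G*(-⅕)))*(-12))/8 = 2 + ((10*(-G/5))*(-12))/8 = 2 + (-2*G*(-12))/8 = 2 + (24*G)/8 = 2 + 3*G)
3186758 - d(1639) = 3186758 - (2 + 3*1639) = 3186758 - (2 + 4917) = 3186758 - 1*4919 = 3186758 - 4919 = 3181839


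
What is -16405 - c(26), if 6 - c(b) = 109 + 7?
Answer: -16295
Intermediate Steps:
c(b) = -110 (c(b) = 6 - (109 + 7) = 6 - 1*116 = 6 - 116 = -110)
-16405 - c(26) = -16405 - 1*(-110) = -16405 + 110 = -16295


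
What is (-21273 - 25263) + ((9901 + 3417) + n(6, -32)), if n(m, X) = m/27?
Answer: -298960/9 ≈ -33218.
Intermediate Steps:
n(m, X) = m/27 (n(m, X) = m*(1/27) = m/27)
(-21273 - 25263) + ((9901 + 3417) + n(6, -32)) = (-21273 - 25263) + ((9901 + 3417) + (1/27)*6) = -46536 + (13318 + 2/9) = -46536 + 119864/9 = -298960/9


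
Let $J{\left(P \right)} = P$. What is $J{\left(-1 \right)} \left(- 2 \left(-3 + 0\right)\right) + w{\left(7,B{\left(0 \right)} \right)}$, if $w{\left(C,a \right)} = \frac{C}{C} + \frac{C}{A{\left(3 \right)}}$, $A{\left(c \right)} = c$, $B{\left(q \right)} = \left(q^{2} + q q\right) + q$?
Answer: $- \frac{8}{3} \approx -2.6667$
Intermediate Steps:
$B{\left(q \right)} = q + 2 q^{2}$ ($B{\left(q \right)} = \left(q^{2} + q^{2}\right) + q = 2 q^{2} + q = q + 2 q^{2}$)
$w{\left(C,a \right)} = 1 + \frac{C}{3}$ ($w{\left(C,a \right)} = \frac{C}{C} + \frac{C}{3} = 1 + C \frac{1}{3} = 1 + \frac{C}{3}$)
$J{\left(-1 \right)} \left(- 2 \left(-3 + 0\right)\right) + w{\left(7,B{\left(0 \right)} \right)} = - \left(-2\right) \left(-3 + 0\right) + \left(1 + \frac{1}{3} \cdot 7\right) = - \left(-2\right) \left(-3\right) + \left(1 + \frac{7}{3}\right) = \left(-1\right) 6 + \frac{10}{3} = -6 + \frac{10}{3} = - \frac{8}{3}$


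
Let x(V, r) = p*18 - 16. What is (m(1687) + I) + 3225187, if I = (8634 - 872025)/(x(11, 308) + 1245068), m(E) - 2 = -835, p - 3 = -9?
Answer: 4014139302785/1244944 ≈ 3.2244e+6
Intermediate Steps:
p = -6 (p = 3 - 9 = -6)
m(E) = -833 (m(E) = 2 - 835 = -833)
x(V, r) = -124 (x(V, r) = -6*18 - 16 = -108 - 16 = -124)
I = -863391/1244944 (I = (8634 - 872025)/(-124 + 1245068) = -863391/1244944 ≈ -0.69352)
(m(1687) + I) + 3225187 = (-833 - 863391/1244944) + 3225187 = -1037901743/1244944 + 3225187 = 4014139302785/1244944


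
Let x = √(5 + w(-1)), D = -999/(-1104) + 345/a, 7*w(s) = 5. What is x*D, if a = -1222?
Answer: 139983*√70/786968 ≈ 1.4882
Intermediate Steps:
w(s) = 5/7 (w(s) = (⅐)*5 = 5/7)
D = 139983/224848 (D = -999/(-1104) + 345/(-1222) = -999*(-1/1104) + 345*(-1/1222) = 333/368 - 345/1222 = 139983/224848 ≈ 0.62257)
x = 2*√70/7 (x = √(5 + 5/7) = √(40/7) = 2*√70/7 ≈ 2.3905)
x*D = (2*√70/7)*(139983/224848) = 139983*√70/786968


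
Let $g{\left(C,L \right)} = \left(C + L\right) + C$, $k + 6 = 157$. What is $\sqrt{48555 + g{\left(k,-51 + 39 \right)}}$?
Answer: $\sqrt{48845} \approx 221.01$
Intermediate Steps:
$k = 151$ ($k = -6 + 157 = 151$)
$g{\left(C,L \right)} = L + 2 C$
$\sqrt{48555 + g{\left(k,-51 + 39 \right)}} = \sqrt{48555 + \left(\left(-51 + 39\right) + 2 \cdot 151\right)} = \sqrt{48555 + \left(-12 + 302\right)} = \sqrt{48555 + 290} = \sqrt{48845}$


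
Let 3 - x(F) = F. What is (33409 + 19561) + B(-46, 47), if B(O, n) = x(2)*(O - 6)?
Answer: 52918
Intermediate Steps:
x(F) = 3 - F
B(O, n) = -6 + O (B(O, n) = (3 - 1*2)*(O - 6) = (3 - 2)*(-6 + O) = 1*(-6 + O) = -6 + O)
(33409 + 19561) + B(-46, 47) = (33409 + 19561) + (-6 - 46) = 52970 - 52 = 52918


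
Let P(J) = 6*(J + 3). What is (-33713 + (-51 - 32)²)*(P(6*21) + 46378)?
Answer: -1264805248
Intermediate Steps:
P(J) = 18 + 6*J (P(J) = 6*(3 + J) = 18 + 6*J)
(-33713 + (-51 - 32)²)*(P(6*21) + 46378) = (-33713 + (-51 - 32)²)*((18 + 6*(6*21)) + 46378) = (-33713 + (-83)²)*((18 + 6*126) + 46378) = (-33713 + 6889)*((18 + 756) + 46378) = -26824*(774 + 46378) = -26824*47152 = -1264805248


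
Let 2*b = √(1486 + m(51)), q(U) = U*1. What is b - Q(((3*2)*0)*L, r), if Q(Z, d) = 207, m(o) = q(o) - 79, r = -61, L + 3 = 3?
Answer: -207 + 27*√2/2 ≈ -187.91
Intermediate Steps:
L = 0 (L = -3 + 3 = 0)
q(U) = U
m(o) = -79 + o (m(o) = o - 79 = -79 + o)
b = 27*√2/2 (b = √(1486 + (-79 + 51))/2 = √(1486 - 28)/2 = √1458/2 = (27*√2)/2 = 27*√2/2 ≈ 19.092)
b - Q(((3*2)*0)*L, r) = 27*√2/2 - 1*207 = 27*√2/2 - 207 = -207 + 27*√2/2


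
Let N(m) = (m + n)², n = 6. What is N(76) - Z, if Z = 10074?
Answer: -3350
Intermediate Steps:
N(m) = (6 + m)² (N(m) = (m + 6)² = (6 + m)²)
N(76) - Z = (6 + 76)² - 1*10074 = 82² - 10074 = 6724 - 10074 = -3350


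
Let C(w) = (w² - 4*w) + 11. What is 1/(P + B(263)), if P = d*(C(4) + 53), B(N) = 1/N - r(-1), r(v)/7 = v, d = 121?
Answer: 263/2038514 ≈ 0.00012902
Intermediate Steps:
r(v) = 7*v
C(w) = 11 + w² - 4*w
B(N) = 7 + 1/N (B(N) = 1/N - 7*(-1) = 1/N - 1*(-7) = 1/N + 7 = 7 + 1/N)
P = 7744 (P = 121*((11 + 4² - 4*4) + 53) = 121*((11 + 16 - 16) + 53) = 121*(11 + 53) = 121*64 = 7744)
1/(P + B(263)) = 1/(7744 + (7 + 1/263)) = 1/(7744 + 1842/263) = 1/(2038514/263) = 263/2038514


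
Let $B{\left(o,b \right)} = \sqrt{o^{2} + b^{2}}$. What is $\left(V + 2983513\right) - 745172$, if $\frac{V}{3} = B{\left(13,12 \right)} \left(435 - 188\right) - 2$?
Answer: $2238335 + 741 \sqrt{313} \approx 2.2514 \cdot 10^{6}$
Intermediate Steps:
$B{\left(o,b \right)} = \sqrt{b^{2} + o^{2}}$
$V = -6 + 741 \sqrt{313}$ ($V = 3 \left(\sqrt{12^{2} + 13^{2}} \left(435 - 188\right) - 2\right) = 3 \left(\sqrt{144 + 169} \cdot 247 - 2\right) = 3 \left(\sqrt{313} \cdot 247 - 2\right) = 3 \left(247 \sqrt{313} - 2\right) = 3 \left(-2 + 247 \sqrt{313}\right) = -6 + 741 \sqrt{313} \approx 13104.0$)
$\left(V + 2983513\right) - 745172 = \left(\left(-6 + 741 \sqrt{313}\right) + 2983513\right) - 745172 = \left(2983507 + 741 \sqrt{313}\right) - 745172 = 2238335 + 741 \sqrt{313}$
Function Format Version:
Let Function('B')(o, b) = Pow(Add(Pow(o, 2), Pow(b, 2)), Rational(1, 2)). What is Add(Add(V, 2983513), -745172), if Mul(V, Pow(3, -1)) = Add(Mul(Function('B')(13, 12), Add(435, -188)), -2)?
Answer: Add(2238335, Mul(741, Pow(313, Rational(1, 2)))) ≈ 2.2514e+6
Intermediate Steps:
Function('B')(o, b) = Pow(Add(Pow(b, 2), Pow(o, 2)), Rational(1, 2))
V = Add(-6, Mul(741, Pow(313, Rational(1, 2)))) (V = Mul(3, Add(Mul(Pow(Add(Pow(12, 2), Pow(13, 2)), Rational(1, 2)), Add(435, -188)), -2)) = Mul(3, Add(Mul(Pow(Add(144, 169), Rational(1, 2)), 247), -2)) = Mul(3, Add(Mul(Pow(313, Rational(1, 2)), 247), -2)) = Mul(3, Add(Mul(247, Pow(313, Rational(1, 2))), -2)) = Mul(3, Add(-2, Mul(247, Pow(313, Rational(1, 2))))) = Add(-6, Mul(741, Pow(313, Rational(1, 2)))) ≈ 13104.)
Add(Add(V, 2983513), -745172) = Add(Add(Add(-6, Mul(741, Pow(313, Rational(1, 2)))), 2983513), -745172) = Add(Add(2983507, Mul(741, Pow(313, Rational(1, 2)))), -745172) = Add(2238335, Mul(741, Pow(313, Rational(1, 2))))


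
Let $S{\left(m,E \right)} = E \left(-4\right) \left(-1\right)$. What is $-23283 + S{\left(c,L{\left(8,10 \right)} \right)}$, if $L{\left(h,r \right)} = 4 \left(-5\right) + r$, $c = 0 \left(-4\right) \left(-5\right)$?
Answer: $-23323$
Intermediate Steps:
$c = 0$ ($c = 0 \left(-5\right) = 0$)
$L{\left(h,r \right)} = -20 + r$
$S{\left(m,E \right)} = 4 E$ ($S{\left(m,E \right)} = - 4 E \left(-1\right) = 4 E$)
$-23283 + S{\left(c,L{\left(8,10 \right)} \right)} = -23283 + 4 \left(-20 + 10\right) = -23283 + 4 \left(-10\right) = -23283 - 40 = -23323$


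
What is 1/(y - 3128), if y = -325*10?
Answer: -1/6378 ≈ -0.00015679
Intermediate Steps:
y = -3250
1/(y - 3128) = 1/(-3250 - 3128) = 1/(-6378) = -1/6378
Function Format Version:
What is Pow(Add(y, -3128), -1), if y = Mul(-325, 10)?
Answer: Rational(-1, 6378) ≈ -0.00015679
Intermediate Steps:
y = -3250
Pow(Add(y, -3128), -1) = Pow(Add(-3250, -3128), -1) = Pow(-6378, -1) = Rational(-1, 6378)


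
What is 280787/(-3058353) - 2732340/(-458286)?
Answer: 1371296580823/233600060493 ≈ 5.8703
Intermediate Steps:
280787/(-3058353) - 2732340/(-458286) = 280787*(-1/3058353) - 2732340*(-1/458286) = -280787/3058353 + 455390/76381 = 1371296580823/233600060493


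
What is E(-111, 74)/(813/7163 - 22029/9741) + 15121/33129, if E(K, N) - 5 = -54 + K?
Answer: 62019542493449/827530914321 ≈ 74.945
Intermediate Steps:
E(K, N) = -49 + K (E(K, N) = 5 + (-54 + K) = -49 + K)
E(-111, 74)/(813/7163 - 22029/9741) + 15121/33129 = (-49 - 111)/(813/7163 - 22029/9741) + 15121/33129 = -160/(813*(1/7163) - 22029*1/9741) + 15121*(1/33129) = -160/(813/7163 - 7343/3247) + 15121/33129 = -160/(-49958098/23258261) + 15121/33129 = -160*(-23258261/49958098) + 15121/33129 = 1860660880/24979049 + 15121/33129 = 62019542493449/827530914321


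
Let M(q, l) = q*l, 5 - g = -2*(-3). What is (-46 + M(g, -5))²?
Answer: 1681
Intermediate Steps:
g = -1 (g = 5 - (-2)*(-3) = 5 - 1*6 = 5 - 6 = -1)
M(q, l) = l*q
(-46 + M(g, -5))² = (-46 - 5*(-1))² = (-46 + 5)² = (-41)² = 1681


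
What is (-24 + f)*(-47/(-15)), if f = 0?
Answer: -376/5 ≈ -75.200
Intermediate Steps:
(-24 + f)*(-47/(-15)) = (-24 + 0)*(-47/(-15)) = -(-24)*47*(-1/15) = -(-24)*(-47)/15 = -24*47/15 = -376/5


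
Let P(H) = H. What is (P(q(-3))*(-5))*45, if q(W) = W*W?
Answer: -2025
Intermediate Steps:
q(W) = W²
(P(q(-3))*(-5))*45 = ((-3)²*(-5))*45 = (9*(-5))*45 = -45*45 = -2025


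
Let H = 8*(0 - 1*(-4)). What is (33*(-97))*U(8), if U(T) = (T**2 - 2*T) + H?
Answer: -256080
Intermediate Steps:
H = 32 (H = 8*(0 + 4) = 8*4 = 32)
U(T) = 32 + T**2 - 2*T (U(T) = (T**2 - 2*T) + 32 = 32 + T**2 - 2*T)
(33*(-97))*U(8) = (33*(-97))*(32 + 8**2 - 2*8) = -3201*(32 + 64 - 16) = -3201*80 = -256080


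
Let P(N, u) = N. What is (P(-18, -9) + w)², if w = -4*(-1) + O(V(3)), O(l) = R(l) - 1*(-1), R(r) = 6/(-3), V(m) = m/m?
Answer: 225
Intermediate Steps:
V(m) = 1
R(r) = -2 (R(r) = 6*(-⅓) = -2)
O(l) = -1 (O(l) = -2 - 1*(-1) = -2 + 1 = -1)
w = 3 (w = -4*(-1) - 1 = 4 - 1 = 3)
(P(-18, -9) + w)² = (-18 + 3)² = (-15)² = 225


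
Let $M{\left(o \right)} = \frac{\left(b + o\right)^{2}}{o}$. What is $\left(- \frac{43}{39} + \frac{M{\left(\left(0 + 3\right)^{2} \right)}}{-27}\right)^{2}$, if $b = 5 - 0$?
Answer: $\frac{36372961}{9979281} \approx 3.6448$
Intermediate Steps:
$b = 5$ ($b = 5 + 0 = 5$)
$M{\left(o \right)} = \frac{\left(5 + o\right)^{2}}{o}$
$\left(- \frac{43}{39} + \frac{M{\left(\left(0 + 3\right)^{2} \right)}}{-27}\right)^{2} = \left(- \frac{43}{39} + \frac{\frac{1}{\left(0 + 3\right)^{2}} \left(5 + \left(0 + 3\right)^{2}\right)^{2}}{-27}\right)^{2} = \left(\left(-43\right) \frac{1}{39} + \frac{\left(5 + 3^{2}\right)^{2}}{3^{2}} \left(- \frac{1}{27}\right)\right)^{2} = \left(- \frac{43}{39} + \frac{\left(5 + 9\right)^{2}}{9} \left(- \frac{1}{27}\right)\right)^{2} = \left(- \frac{43}{39} + \frac{14^{2}}{9} \left(- \frac{1}{27}\right)\right)^{2} = \left(- \frac{43}{39} + \frac{1}{9} \cdot 196 \left(- \frac{1}{27}\right)\right)^{2} = \left(- \frac{43}{39} + \frac{196}{9} \left(- \frac{1}{27}\right)\right)^{2} = \left(- \frac{43}{39} - \frac{196}{243}\right)^{2} = \left(- \frac{6031}{3159}\right)^{2} = \frac{36372961}{9979281}$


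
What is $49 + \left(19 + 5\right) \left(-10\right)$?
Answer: $-191$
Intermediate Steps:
$49 + \left(19 + 5\right) \left(-10\right) = 49 + 24 \left(-10\right) = 49 - 240 = -191$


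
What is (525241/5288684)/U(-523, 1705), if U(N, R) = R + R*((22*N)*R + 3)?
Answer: -525241/176897080909455720 ≈ -2.9692e-12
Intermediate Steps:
U(N, R) = R + R*(3 + 22*N*R) (U(N, R) = R + R*(22*N*R + 3) = R + R*(3 + 22*N*R))
(525241/5288684)/U(-523, 1705) = (525241/5288684)/((2*1705*(2 + 11*(-523)*1705))) = (525241*(1/5288684))/((2*1705*(2 - 9808865))) = 525241/(5288684*((2*1705*(-9808863)))) = (525241/5288684)/(-33448222830) = (525241/5288684)*(-1/33448222830) = -525241/176897080909455720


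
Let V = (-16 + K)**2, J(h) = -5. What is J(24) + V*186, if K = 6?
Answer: 18595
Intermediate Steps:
V = 100 (V = (-16 + 6)**2 = (-10)**2 = 100)
J(24) + V*186 = -5 + 100*186 = -5 + 18600 = 18595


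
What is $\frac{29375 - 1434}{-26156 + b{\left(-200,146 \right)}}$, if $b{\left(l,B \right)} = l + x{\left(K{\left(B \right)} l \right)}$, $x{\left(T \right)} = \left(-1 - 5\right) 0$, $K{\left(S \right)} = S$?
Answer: $- \frac{27941}{26356} \approx -1.0601$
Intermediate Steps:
$x{\left(T \right)} = 0$ ($x{\left(T \right)} = \left(-6\right) 0 = 0$)
$b{\left(l,B \right)} = l$ ($b{\left(l,B \right)} = l + 0 = l$)
$\frac{29375 - 1434}{-26156 + b{\left(-200,146 \right)}} = \frac{29375 - 1434}{-26156 - 200} = \frac{27941}{-26356} = 27941 \left(- \frac{1}{26356}\right) = - \frac{27941}{26356}$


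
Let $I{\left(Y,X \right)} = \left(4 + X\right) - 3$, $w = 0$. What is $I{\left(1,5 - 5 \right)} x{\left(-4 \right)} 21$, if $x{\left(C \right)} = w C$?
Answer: $0$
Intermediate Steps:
$x{\left(C \right)} = 0$ ($x{\left(C \right)} = 0 C = 0$)
$I{\left(Y,X \right)} = 1 + X$
$I{\left(1,5 - 5 \right)} x{\left(-4 \right)} 21 = \left(1 + \left(5 - 5\right)\right) 0 \cdot 21 = \left(1 + 0\right) 0 \cdot 21 = 1 \cdot 0 \cdot 21 = 0 \cdot 21 = 0$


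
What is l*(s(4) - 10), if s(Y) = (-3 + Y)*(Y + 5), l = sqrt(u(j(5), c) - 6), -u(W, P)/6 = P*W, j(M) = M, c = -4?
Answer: -sqrt(114) ≈ -10.677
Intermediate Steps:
u(W, P) = -6*P*W
l = sqrt(114) (l = sqrt(-6*(-4)*5 - 6) = sqrt(120 - 6) = sqrt(114) ≈ 10.677)
s(Y) = (-3 + Y)*(5 + Y)
l*(s(4) - 10) = sqrt(114)*((-15 + 4**2 + 2*4) - 10) = sqrt(114)*((-15 + 16 + 8) - 10) = sqrt(114)*(9 - 10) = sqrt(114)*(-1) = -sqrt(114)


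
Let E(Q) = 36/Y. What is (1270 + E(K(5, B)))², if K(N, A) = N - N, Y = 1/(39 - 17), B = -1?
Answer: 4251844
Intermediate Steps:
Y = 1/22 ≈ 0.045455
K(N, A) = 0
E(Q) = 792 (E(Q) = 36/(1/22) = 36*22 = 792)
(1270 + E(K(5, B)))² = (1270 + 792)² = 2062² = 4251844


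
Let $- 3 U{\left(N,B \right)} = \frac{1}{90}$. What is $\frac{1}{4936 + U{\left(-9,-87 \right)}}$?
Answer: $\frac{270}{1332719} \approx 0.00020259$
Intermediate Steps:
$U{\left(N,B \right)} = - \frac{1}{270}$ ($U{\left(N,B \right)} = - \frac{1}{3 \cdot 90} = \left(- \frac{1}{3}\right) \frac{1}{90} = - \frac{1}{270}$)
$\frac{1}{4936 + U{\left(-9,-87 \right)}} = \frac{1}{4936 - \frac{1}{270}} = \frac{1}{\frac{1332719}{270}} = \frac{270}{1332719}$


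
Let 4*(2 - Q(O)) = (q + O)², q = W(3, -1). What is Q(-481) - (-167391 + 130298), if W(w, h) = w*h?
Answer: -21469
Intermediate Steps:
W(w, h) = h*w
q = -3 (q = -1*3 = -3)
Q(O) = 2 - (-3 + O)²/4
Q(-481) - (-167391 + 130298) = (2 - (-3 - 481)²/4) - (-167391 + 130298) = (2 - ¼*(-484)²) - 1*(-37093) = (2 - ¼*234256) + 37093 = (2 - 58564) + 37093 = -58562 + 37093 = -21469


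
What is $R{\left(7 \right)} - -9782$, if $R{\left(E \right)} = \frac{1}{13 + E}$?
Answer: $\frac{195641}{20} \approx 9782.0$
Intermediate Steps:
$R{\left(7 \right)} - -9782 = \frac{1}{13 + 7} - -9782 = \frac{1}{20} + 9782 = \frac{195641}{20}$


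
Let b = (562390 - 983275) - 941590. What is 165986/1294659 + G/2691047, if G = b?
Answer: -1317264393683/3483988217973 ≈ -0.37809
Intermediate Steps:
b = -1362475 (b = -420885 - 941590 = -1362475)
G = -1362475
165986/1294659 + G/2691047 = 165986/1294659 - 1362475/2691047 = -1317264393683/3483988217973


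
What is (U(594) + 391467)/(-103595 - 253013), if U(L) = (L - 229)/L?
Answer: -232531763/211825152 ≈ -1.0978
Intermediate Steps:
U(L) = (-229 + L)/L
(U(594) + 391467)/(-103595 - 253013) = ((-229 + 594)/594 + 391467)/(-103595 - 253013) = ((1/594)*365 + 391467)/(-356608) = (365/594 + 391467)*(-1/356608) = (232531763/594)*(-1/356608) = -232531763/211825152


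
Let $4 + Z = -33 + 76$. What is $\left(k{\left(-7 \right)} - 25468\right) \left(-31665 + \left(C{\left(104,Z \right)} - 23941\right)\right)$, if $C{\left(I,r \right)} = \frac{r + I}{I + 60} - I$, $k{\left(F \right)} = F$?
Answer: $\frac{232747166075}{164} \approx 1.4192 \cdot 10^{9}$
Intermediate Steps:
$Z = 39$ ($Z = -4 + \left(-33 + 76\right) = -4 + 43 = 39$)
$C{\left(I,r \right)} = - I + \frac{I + r}{60 + I}$ ($C{\left(I,r \right)} = \frac{I + r}{60 + I} - I = - I + \frac{I + r}{60 + I}$)
$\left(k{\left(-7 \right)} - 25468\right) \left(-31665 + \left(C{\left(104,Z \right)} - 23941\right)\right) = \left(-7 - 25468\right) \left(-31665 - \left(23941 - \frac{39 - 104^{2} - 6136}{60 + 104}\right)\right) = - 25475 \left(-31665 - \left(23941 - \frac{39 - 10816 - 6136}{164}\right)\right) = - 25475 \left(-31665 + \left(\frac{1}{164} \left(-16913\right) - 23941\right)\right) = - 25475 \left(-31665 - \frac{3943237}{164}\right) = \left(-25475\right) \left(- \frac{9136297}{164}\right) = \frac{232747166075}{164}$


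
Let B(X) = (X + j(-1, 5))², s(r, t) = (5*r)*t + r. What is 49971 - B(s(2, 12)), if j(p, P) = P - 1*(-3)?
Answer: 33071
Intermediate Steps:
s(r, t) = r + 5*r*t (s(r, t) = 5*r*t + r = r + 5*r*t)
j(p, P) = 3 + P (j(p, P) = P + 3 = 3 + P)
B(X) = (8 + X)² (B(X) = (X + (3 + 5))² = (X + 8)² = (8 + X)²)
49971 - B(s(2, 12)) = 49971 - (8 + 2*(1 + 5*12))² = 49971 - (8 + 2*(1 + 60))² = 49971 - (8 + 2*61)² = 49971 - (8 + 122)² = 49971 - 1*130² = 49971 - 1*16900 = 49971 - 16900 = 33071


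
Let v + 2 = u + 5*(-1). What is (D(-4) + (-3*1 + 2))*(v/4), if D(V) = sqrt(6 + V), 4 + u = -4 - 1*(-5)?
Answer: 5/2 - 5*sqrt(2)/2 ≈ -1.0355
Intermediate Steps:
u = -3 (u = -4 + (-4 - 1*(-5)) = -4 + (-4 + 5) = -4 + 1 = -3)
v = -10 (v = -2 + (-3 + 5*(-1)) = -2 + (-3 - 5) = -2 - 8 = -10)
(D(-4) + (-3*1 + 2))*(v/4) = (sqrt(6 - 4) + (-3*1 + 2))*(-10/4) = (sqrt(2) + (-3 + 2))*(-10*1/4) = (sqrt(2) - 1)*(-5/2) = (-1 + sqrt(2))*(-5/2) = 5/2 - 5*sqrt(2)/2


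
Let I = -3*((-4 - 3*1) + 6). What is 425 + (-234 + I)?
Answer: 194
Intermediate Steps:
I = 3 (I = -3*((-4 - 3) + 6) = -3*(-7 + 6) = -3*(-1) = 3)
425 + (-234 + I) = 425 + (-234 + 3) = 425 - 231 = 194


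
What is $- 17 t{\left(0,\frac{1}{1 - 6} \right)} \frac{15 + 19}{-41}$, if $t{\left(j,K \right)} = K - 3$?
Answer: $- \frac{9248}{205} \approx -45.112$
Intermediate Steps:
$t{\left(j,K \right)} = -3 + K$ ($t{\left(j,K \right)} = K - 3 = -3 + K$)
$- 17 t{\left(0,\frac{1}{1 - 6} \right)} \frac{15 + 19}{-41} = - 17 \left(-3 + \frac{1}{1 - 6}\right) \frac{15 + 19}{-41} = - 17 \left(-3 + \frac{1}{-5}\right) 34 \left(- \frac{1}{41}\right) = - 17 \left(-3 - \frac{1}{5}\right) \left(- \frac{34}{41}\right) = \left(-17\right) \left(- \frac{16}{5}\right) \left(- \frac{34}{41}\right) = \frac{272}{5} \left(- \frac{34}{41}\right) = - \frac{9248}{205}$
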